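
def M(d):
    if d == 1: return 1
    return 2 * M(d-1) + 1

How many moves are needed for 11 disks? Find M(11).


M(11) = 2 * M(10) + 1
M(10) = 2 * M(9) + 1
M(9) = 2 * M(8) + 1
M(8) = 2 * M(7) + 1
M(7) = 2 * M(6) + 1
M(6) = 2 * M(5) + 1
M(5) = 2 * M(4) + 1
M(4) = 2 * M(3) + 1
M(3) = 2 * M(2) + 1
M(2) = 2 * M(1) + 1
M(1) = 1  (base case)
M(2) = 2 * 1 + 1 = 3
M(3) = 2 * 3 + 1 = 7
M(4) = 2 * 7 + 1 = 15
M(5) = 2 * 15 + 1 = 31
M(6) = 2 * 31 + 1 = 63
M(7) = 2 * 63 + 1 = 127
M(8) = 2 * 127 + 1 = 255
M(9) = 2 * 255 + 1 = 511
M(10) = 2 * 511 + 1 = 1023
M(11) = 2 * 1023 + 1 = 2047

2047


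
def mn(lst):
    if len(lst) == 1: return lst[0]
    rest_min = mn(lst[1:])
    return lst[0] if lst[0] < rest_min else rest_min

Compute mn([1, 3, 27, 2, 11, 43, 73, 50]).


mn([1, 3, 27, 2, 11, 43, 73, 50]): compare 1 with mn([3, 27, 2, 11, 43, 73, 50])
mn([3, 27, 2, 11, 43, 73, 50]): compare 3 with mn([27, 2, 11, 43, 73, 50])
mn([27, 2, 11, 43, 73, 50]): compare 27 with mn([2, 11, 43, 73, 50])
mn([2, 11, 43, 73, 50]): compare 2 with mn([11, 43, 73, 50])
mn([11, 43, 73, 50]): compare 11 with mn([43, 73, 50])
mn([43, 73, 50]): compare 43 with mn([73, 50])
mn([73, 50]): compare 73 with mn([50])
mn([50]) = 50  (base case)
Compare 73 with 50 -> 50
Compare 43 with 50 -> 43
Compare 11 with 43 -> 11
Compare 2 with 11 -> 2
Compare 27 with 2 -> 2
Compare 3 with 2 -> 2
Compare 1 with 2 -> 1

1


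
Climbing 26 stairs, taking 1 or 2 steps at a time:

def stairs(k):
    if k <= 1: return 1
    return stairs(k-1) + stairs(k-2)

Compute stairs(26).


Building up from base cases:
stairs(0) = 1
stairs(1) = 1
stairs(2) = stairs(1) + stairs(0) = 1 + 1 = 2
stairs(3) = stairs(2) + stairs(1) = 2 + 1 = 3
stairs(4) = stairs(3) + stairs(2) = 3 + 2 = 5
stairs(5) = stairs(4) + stairs(3) = 5 + 3 = 8
stairs(6) = stairs(5) + stairs(4) = 8 + 5 = 13
stairs(7) = stairs(6) + stairs(5) = 13 + 8 = 21
stairs(8) = stairs(7) + stairs(6) = 21 + 13 = 34
stairs(9) = stairs(8) + stairs(7) = 34 + 21 = 55
stairs(10) = stairs(9) + stairs(8) = 55 + 34 = 89
stairs(11) = stairs(10) + stairs(9) = 89 + 55 = 144
stairs(12) = stairs(11) + stairs(10) = 144 + 89 = 233
stairs(13) = stairs(12) + stairs(11) = 233 + 144 = 377
stairs(14) = stairs(13) + stairs(12) = 377 + 233 = 610
stairs(15) = stairs(14) + stairs(13) = 610 + 377 = 987
stairs(16) = stairs(15) + stairs(14) = 987 + 610 = 1597
stairs(17) = stairs(16) + stairs(15) = 1597 + 987 = 2584
stairs(18) = stairs(17) + stairs(16) = 2584 + 1597 = 4181
stairs(19) = stairs(18) + stairs(17) = 4181 + 2584 = 6765
stairs(20) = stairs(19) + stairs(18) = 6765 + 4181 = 10946
stairs(21) = stairs(20) + stairs(19) = 10946 + 6765 = 17711
stairs(22) = stairs(21) + stairs(20) = 17711 + 10946 = 28657
stairs(23) = stairs(22) + stairs(21) = 28657 + 17711 = 46368
stairs(24) = stairs(23) + stairs(22) = 46368 + 28657 = 75025
stairs(25) = stairs(24) + stairs(23) = 75025 + 46368 = 121393
stairs(26) = stairs(25) + stairs(24) = 121393 + 75025 = 196418

196418


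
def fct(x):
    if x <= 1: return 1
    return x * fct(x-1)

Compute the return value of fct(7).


fct(7)
= 7 * fct(6)
= 7 * 6 * fct(5)
= 7 * 6 * 5 * fct(4)
= 7 * 6 * 5 * 4 * fct(3)
= 7 * 6 * 5 * 4 * 3 * fct(2)
= 7 * 6 * 5 * 4 * 3 * 2 * fct(1)
= 7 * 6 * 5 * 4 * 3 * 2 * 1
= 5040

5040


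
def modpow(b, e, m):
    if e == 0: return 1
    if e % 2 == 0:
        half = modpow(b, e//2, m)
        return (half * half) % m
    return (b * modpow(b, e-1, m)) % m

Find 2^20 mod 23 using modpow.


modpow(2, 20, 23): e is even, compute modpow(2, 10, 23)
  modpow(2, 10, 23): e is even, compute modpow(2, 5, 23)
    modpow(2, 5, 23): e is odd, compute modpow(2, 4, 23)
      modpow(2, 4, 23): e is even, compute modpow(2, 2, 23)
        modpow(2, 2, 23): e is even, compute modpow(2, 1, 23)
          modpow(2, 1, 23): e is odd, compute modpow(2, 0, 23)
          modpow(2, 0, 23) = 1
          (2 * 1) % 23 = 2
        half=2, (2*2) % 23 = 4
      half=4, (4*4) % 23 = 16
    (2 * 16) % 23 = 9
  half=9, (9*9) % 23 = 12
half=12, (12*12) % 23 = 6

6


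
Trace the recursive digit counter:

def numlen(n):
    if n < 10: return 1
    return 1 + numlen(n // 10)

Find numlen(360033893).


numlen(360033893) = 1 + numlen(36003389)
numlen(36003389) = 1 + numlen(3600338)
numlen(3600338) = 1 + numlen(360033)
numlen(360033) = 1 + numlen(36003)
numlen(36003) = 1 + numlen(3600)
numlen(3600) = 1 + numlen(360)
numlen(360) = 1 + numlen(36)
numlen(36) = 1 + numlen(3)
numlen(3) = 1  (base case: 3 < 10)
Unwinding: 1 + 1 + 1 + 1 + 1 + 1 + 1 + 1 + 1 = 9

9


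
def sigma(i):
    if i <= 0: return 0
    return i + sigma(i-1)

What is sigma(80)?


sigma(80)
= 80 + 79 + 78 + 77 + 76 + 75 + 74 + 73 + 72 + 71 + 70 + 69 + 68 + 67 + 66 + 65 + 64 + 63 + 62 + 61 + 60 + 59 + 58 + 57 + 56 + 55 + 54 + 53 + 52 + 51 + 50 + 49 + 48 + 47 + 46 + 45 + 44 + 43 + 42 + 41 + 40 + 39 + 38 + 37 + 36 + 35 + 34 + 33 + 32 + 31 + 30 + 29 + 28 + 27 + 26 + 25 + 24 + 23 + 22 + 21 + 20 + 19 + 18 + 17 + 16 + 15 + 14 + 13 + 12 + 11 + 10 + 9 + 8 + 7 + 6 + 5 + 4 + 3 + 2 + 1 + sigma(0)
= 80 + 79 + 78 + 77 + 76 + 75 + 74 + 73 + 72 + 71 + 70 + 69 + 68 + 67 + 66 + 65 + 64 + 63 + 62 + 61 + 60 + 59 + 58 + 57 + 56 + 55 + 54 + 53 + 52 + 51 + 50 + 49 + 48 + 47 + 46 + 45 + 44 + 43 + 42 + 41 + 40 + 39 + 38 + 37 + 36 + 35 + 34 + 33 + 32 + 31 + 30 + 29 + 28 + 27 + 26 + 25 + 24 + 23 + 22 + 21 + 20 + 19 + 18 + 17 + 16 + 15 + 14 + 13 + 12 + 11 + 10 + 9 + 8 + 7 + 6 + 5 + 4 + 3 + 2 + 1 + 0
= 3240

3240


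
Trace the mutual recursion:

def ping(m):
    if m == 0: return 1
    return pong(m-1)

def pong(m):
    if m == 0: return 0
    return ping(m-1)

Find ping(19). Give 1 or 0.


ping(19) = pong(18)
pong(18) = ping(17)
ping(17) = pong(16)
pong(16) = ping(15)
ping(15) = pong(14)
pong(14) = ping(13)
ping(13) = pong(12)
pong(12) = ping(11)
ping(11) = pong(10)
pong(10) = ping(9)
ping(9) = pong(8)
pong(8) = ping(7)
ping(7) = pong(6)
pong(6) = ping(5)
ping(5) = pong(4)
pong(4) = ping(3)
ping(3) = pong(2)
pong(2) = ping(1)
ping(1) = pong(0)
pong(0) = 0  (base case)
Result: 0

0


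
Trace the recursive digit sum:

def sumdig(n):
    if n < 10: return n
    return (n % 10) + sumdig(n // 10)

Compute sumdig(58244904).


sumdig(58244904) = 4 + sumdig(5824490)
sumdig(5824490) = 0 + sumdig(582449)
sumdig(582449) = 9 + sumdig(58244)
sumdig(58244) = 4 + sumdig(5824)
sumdig(5824) = 4 + sumdig(582)
sumdig(582) = 2 + sumdig(58)
sumdig(58) = 8 + sumdig(5)
sumdig(5) = 5  (base case)
Total: 4 + 0 + 9 + 4 + 4 + 2 + 8 + 5 = 36

36


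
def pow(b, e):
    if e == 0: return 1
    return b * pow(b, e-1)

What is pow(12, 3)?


pow(12, 3)
= 12 * pow(12, 2)
= 12 * 12 * pow(12, 1)
= 12 * 12 * 12 * pow(12, 0)
= 12 * 12 * 12 * 1
= 1728

1728


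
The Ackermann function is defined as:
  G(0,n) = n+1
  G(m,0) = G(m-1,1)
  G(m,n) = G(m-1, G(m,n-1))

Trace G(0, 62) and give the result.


G(0, 62) = 63
Result: G(0, 62) = 63

63


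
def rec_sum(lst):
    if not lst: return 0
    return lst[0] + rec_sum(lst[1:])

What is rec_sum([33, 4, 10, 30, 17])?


rec_sum([33, 4, 10, 30, 17]) = 33 + rec_sum([4, 10, 30, 17])
rec_sum([4, 10, 30, 17]) = 4 + rec_sum([10, 30, 17])
rec_sum([10, 30, 17]) = 10 + rec_sum([30, 17])
rec_sum([30, 17]) = 30 + rec_sum([17])
rec_sum([17]) = 17 + rec_sum([])
rec_sum([]) = 0  (base case)
Total: 33 + 4 + 10 + 30 + 17 + 0 = 94

94


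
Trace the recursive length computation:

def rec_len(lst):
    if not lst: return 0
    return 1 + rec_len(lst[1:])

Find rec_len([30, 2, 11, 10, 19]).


rec_len([30, 2, 11, 10, 19]) = 1 + rec_len([2, 11, 10, 19])
rec_len([2, 11, 10, 19]) = 1 + rec_len([11, 10, 19])
rec_len([11, 10, 19]) = 1 + rec_len([10, 19])
rec_len([10, 19]) = 1 + rec_len([19])
rec_len([19]) = 1 + rec_len([])
rec_len([]) = 0  (base case)
Unwinding: 1 + 1 + 1 + 1 + 1 + 0 = 5

5


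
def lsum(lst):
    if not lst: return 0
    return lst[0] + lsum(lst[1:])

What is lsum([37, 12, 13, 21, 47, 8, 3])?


lsum([37, 12, 13, 21, 47, 8, 3]) = 37 + lsum([12, 13, 21, 47, 8, 3])
lsum([12, 13, 21, 47, 8, 3]) = 12 + lsum([13, 21, 47, 8, 3])
lsum([13, 21, 47, 8, 3]) = 13 + lsum([21, 47, 8, 3])
lsum([21, 47, 8, 3]) = 21 + lsum([47, 8, 3])
lsum([47, 8, 3]) = 47 + lsum([8, 3])
lsum([8, 3]) = 8 + lsum([3])
lsum([3]) = 3 + lsum([])
lsum([]) = 0  (base case)
Total: 37 + 12 + 13 + 21 + 47 + 8 + 3 + 0 = 141

141


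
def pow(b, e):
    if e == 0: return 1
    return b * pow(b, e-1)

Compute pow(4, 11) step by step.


pow(4, 11)
= 4 * pow(4, 10)
= 4 * 4 * pow(4, 9)
= 4 * 4 * 4 * pow(4, 8)
= 4 * 4 * 4 * 4 * pow(4, 7)
= 4 * 4 * 4 * 4 * 4 * pow(4, 6)
= 4 * 4 * 4 * 4 * 4 * 4 * pow(4, 5)
= 4 * 4 * 4 * 4 * 4 * 4 * 4 * pow(4, 4)
= 4 * 4 * 4 * 4 * 4 * 4 * 4 * 4 * pow(4, 3)
= 4 * 4 * 4 * 4 * 4 * 4 * 4 * 4 * 4 * pow(4, 2)
= 4 * 4 * 4 * 4 * 4 * 4 * 4 * 4 * 4 * 4 * pow(4, 1)
= 4 * 4 * 4 * 4 * 4 * 4 * 4 * 4 * 4 * 4 * 4 * pow(4, 0)
= 4 * 4 * 4 * 4 * 4 * 4 * 4 * 4 * 4 * 4 * 4 * 1
= 4194304

4194304


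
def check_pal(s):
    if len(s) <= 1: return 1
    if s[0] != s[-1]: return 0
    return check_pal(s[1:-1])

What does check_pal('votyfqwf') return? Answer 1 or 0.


check_pal('votyfqwf'): s[0]='v' != s[-1]='f' -> return 0
Result: 0 (not a palindrome)

0


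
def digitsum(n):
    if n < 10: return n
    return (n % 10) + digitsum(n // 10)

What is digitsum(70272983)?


digitsum(70272983) = 3 + digitsum(7027298)
digitsum(7027298) = 8 + digitsum(702729)
digitsum(702729) = 9 + digitsum(70272)
digitsum(70272) = 2 + digitsum(7027)
digitsum(7027) = 7 + digitsum(702)
digitsum(702) = 2 + digitsum(70)
digitsum(70) = 0 + digitsum(7)
digitsum(7) = 7  (base case)
Total: 3 + 8 + 9 + 2 + 7 + 2 + 0 + 7 = 38

38


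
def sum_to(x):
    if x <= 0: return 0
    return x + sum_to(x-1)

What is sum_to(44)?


sum_to(44)
= 44 + 43 + 42 + 41 + 40 + 39 + 38 + 37 + 36 + 35 + 34 + 33 + 32 + 31 + 30 + 29 + 28 + 27 + 26 + 25 + 24 + 23 + 22 + 21 + 20 + 19 + 18 + 17 + 16 + 15 + 14 + 13 + 12 + 11 + 10 + 9 + 8 + 7 + 6 + 5 + 4 + 3 + 2 + 1 + sum_to(0)
= 44 + 43 + 42 + 41 + 40 + 39 + 38 + 37 + 36 + 35 + 34 + 33 + 32 + 31 + 30 + 29 + 28 + 27 + 26 + 25 + 24 + 23 + 22 + 21 + 20 + 19 + 18 + 17 + 16 + 15 + 14 + 13 + 12 + 11 + 10 + 9 + 8 + 7 + 6 + 5 + 4 + 3 + 2 + 1 + 0
= 990

990


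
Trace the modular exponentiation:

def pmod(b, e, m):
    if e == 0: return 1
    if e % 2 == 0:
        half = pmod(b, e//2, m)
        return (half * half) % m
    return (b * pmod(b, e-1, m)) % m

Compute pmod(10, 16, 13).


pmod(10, 16, 13): e is even, compute pmod(10, 8, 13)
  pmod(10, 8, 13): e is even, compute pmod(10, 4, 13)
    pmod(10, 4, 13): e is even, compute pmod(10, 2, 13)
      pmod(10, 2, 13): e is even, compute pmod(10, 1, 13)
        pmod(10, 1, 13): e is odd, compute pmod(10, 0, 13)
          pmod(10, 0, 13) = 1
        (10 * 1) % 13 = 10
      half=10, (10*10) % 13 = 9
    half=9, (9*9) % 13 = 3
  half=3, (3*3) % 13 = 9
half=9, (9*9) % 13 = 3

3


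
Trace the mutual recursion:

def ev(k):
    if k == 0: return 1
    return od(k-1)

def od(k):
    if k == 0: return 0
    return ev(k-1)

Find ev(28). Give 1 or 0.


ev(28) = od(27)
od(27) = ev(26)
ev(26) = od(25)
od(25) = ev(24)
ev(24) = od(23)
od(23) = ev(22)
ev(22) = od(21)
od(21) = ev(20)
ev(20) = od(19)
od(19) = ev(18)
ev(18) = od(17)
od(17) = ev(16)
ev(16) = od(15)
od(15) = ev(14)
ev(14) = od(13)
od(13) = ev(12)
ev(12) = od(11)
od(11) = ev(10)
ev(10) = od(9)
od(9) = ev(8)
ev(8) = od(7)
od(7) = ev(6)
ev(6) = od(5)
od(5) = ev(4)
ev(4) = od(3)
od(3) = ev(2)
ev(2) = od(1)
od(1) = ev(0)
ev(0) = 1  (base case)
Result: 1

1


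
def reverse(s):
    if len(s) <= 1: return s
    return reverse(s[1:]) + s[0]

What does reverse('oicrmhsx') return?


reverse('oicrmhsx') = reverse('icrmhsx') + 'o'
reverse('icrmhsx') = reverse('crmhsx') + 'i'
reverse('crmhsx') = reverse('rmhsx') + 'c'
reverse('rmhsx') = reverse('mhsx') + 'r'
reverse('mhsx') = reverse('hsx') + 'm'
reverse('hsx') = reverse('sx') + 'h'
reverse('sx') = reverse('x') + 's'
reverse('x') = 'x'  (base case)
Concatenating: 'x' + 's' + 'h' + 'm' + 'r' + 'c' + 'i' + 'o' = 'xshmrcio'

xshmrcio


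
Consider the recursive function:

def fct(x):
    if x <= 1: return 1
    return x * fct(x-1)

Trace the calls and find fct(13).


fct(13)
= 13 * fct(12)
= 13 * 12 * fct(11)
= 13 * 12 * 11 * fct(10)
= 13 * 12 * 11 * 10 * fct(9)
= 13 * 12 * 11 * 10 * 9 * fct(8)
= 13 * 12 * 11 * 10 * 9 * 8 * fct(7)
= 13 * 12 * 11 * 10 * 9 * 8 * 7 * fct(6)
= 13 * 12 * 11 * 10 * 9 * 8 * 7 * 6 * fct(5)
= 13 * 12 * 11 * 10 * 9 * 8 * 7 * 6 * 5 * fct(4)
= 13 * 12 * 11 * 10 * 9 * 8 * 7 * 6 * 5 * 4 * fct(3)
= 13 * 12 * 11 * 10 * 9 * 8 * 7 * 6 * 5 * 4 * 3 * fct(2)
= 13 * 12 * 11 * 10 * 9 * 8 * 7 * 6 * 5 * 4 * 3 * 2 * fct(1)
= 13 * 12 * 11 * 10 * 9 * 8 * 7 * 6 * 5 * 4 * 3 * 2 * 1
= 6227020800

6227020800


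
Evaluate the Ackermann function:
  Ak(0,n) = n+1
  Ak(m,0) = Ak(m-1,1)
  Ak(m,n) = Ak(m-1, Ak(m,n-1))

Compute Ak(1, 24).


Ak(1, 24) = Ak(0, Ak(1, 23))
  Ak(1, 23) = Ak(0, Ak(1, 22))
    Ak(1, 22) = Ak(0, Ak(1, 21))
      Ak(1, 21) = Ak(0, Ak(1, 20))
        Ak(1, 20) = Ak(0, Ak(1, 19))
          Ak(1, 19) = Ak(0, Ak(1, 18))
          Ak(1, 18) = Ak(0, Ak(1, 17))
          Ak(1, 17) = Ak(0, Ak(1, 16))
          Ak(1, 16) = Ak(0, Ak(1, 15))
          Ak(1, 15) = Ak(0, Ak(1, 14))
          Ak(1, 14) = Ak(0, Ak(1, 13))
          Ak(1, 13) = Ak(0, Ak(1, 12))
          Ak(1, 12) = Ak(0, Ak(1, 11))
          Ak(1, 11) = Ak(0, Ak(1, 10))
          Ak(1, 10) = Ak(0, Ak(1, 9))
          Ak(1, 9) = Ak(0, Ak(1, 8))
          Ak(1, 8) = Ak(0, Ak(1, 7))
          Ak(1, 7) = Ak(0, Ak(1, 6))
          Ak(1, 6) = Ak(0, Ak(1, 5))
          Ak(1, 5) = Ak(0, Ak(1, 4))
          Ak(1, 4) = Ak(0, Ak(1, 3))
          Ak(1, 3) = Ak(0, Ak(1, 2))
          Ak(1, 2) = Ak(0, Ak(1, 1))
          Ak(1, 1) = Ak(0, Ak(1, 0))
          Ak(1, 0) = Ak(0, 1)
... (trace truncated)
Result: Ak(1, 24) = 26

26


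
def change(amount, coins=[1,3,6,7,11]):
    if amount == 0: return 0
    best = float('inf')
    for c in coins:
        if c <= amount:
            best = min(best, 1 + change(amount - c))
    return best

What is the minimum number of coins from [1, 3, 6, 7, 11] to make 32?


Building up with DP:
change(0) = 0
change(1) = min(1+change(0)=1+0=1) = 1
change(2) = min(1+change(1)=1+1=2) = 2
change(3) = min(1+change(2)=1+2=3, 1+change(0)=1+0=1) = 1
change(4) = min(1+change(3)=1+1=2, 1+change(1)=1+1=2) = 2
change(5) = min(1+change(4)=1+2=3, 1+change(2)=1+2=3) = 3
change(6) = min(1+change(5)=1+3=4, 1+change(3)=1+1=2, 1+change(0)=1+0=1) = 1
change(7) = min(1+change(6)=1+1=2, 1+change(4)=1+2=3, 1+change(1)=1+1=2, 1+change(0)=1+0=1) = 1
change(8) = min(1+change(7)=1+1=2, 1+change(5)=1+3=4, 1+change(2)=1+2=3, 1+change(1)=1+1=2) = 2
change(9) = min(1+change(8)=1+2=3, 1+change(6)=1+1=2, 1+change(3)=1+1=2, 1+change(2)=1+2=3) = 2
change(10) = min(1+change(9)=1+2=3, 1+change(7)=1+1=2, 1+change(4)=1+2=3, 1+change(3)=1+1=2) = 2
change(11) = min(1+change(10)=1+2=3, 1+change(8)=1+2=3, 1+change(5)=1+3=4, 1+change(4)=1+2=3, 1+change(0)=1+0=1) = 1
change(12) = min(1+change(11)=1+1=2, 1+change(9)=1+2=3, 1+change(6)=1+1=2, 1+change(5)=1+3=4, 1+change(1)=1+1=2) = 2
change(13) = min(1+change(12)=1+2=3, 1+change(10)=1+2=3, 1+change(7)=1+1=2, 1+change(6)=1+1=2, 1+change(2)=1+2=3) = 2
change(14) = min(1+change(13)=1+2=3, 1+change(11)=1+1=2, 1+change(8)=1+2=3, 1+change(7)=1+1=2, 1+change(3)=1+1=2) = 2
change(15) = min(1+change(14)=1+2=3, 1+change(12)=1+2=3, 1+change(9)=1+2=3, 1+change(8)=1+2=3, 1+change(4)=1+2=3) = 3
change(16) = min(1+change(15)=1+3=4, 1+change(13)=1+2=3, 1+change(10)=1+2=3, 1+change(9)=1+2=3, 1+change(5)=1+3=4) = 3
change(17) = min(1+change(16)=1+3=4, 1+change(14)=1+2=3, 1+change(11)=1+1=2, 1+change(10)=1+2=3, 1+change(6)=1+1=2) = 2
change(18) = min(1+change(17)=1+2=3, 1+change(15)=1+3=4, 1+change(12)=1+2=3, 1+change(11)=1+1=2, 1+change(7)=1+1=2) = 2
change(19) = min(1+change(18)=1+2=3, 1+change(16)=1+3=4, 1+change(13)=1+2=3, 1+change(12)=1+2=3, 1+change(8)=1+2=3) = 3
change(20) = min(1+change(19)=1+3=4, 1+change(17)=1+2=3, 1+change(14)=1+2=3, 1+change(13)=1+2=3, 1+change(9)=1+2=3) = 3
change(21) = min(1+change(20)=1+3=4, 1+change(18)=1+2=3, 1+change(15)=1+3=4, 1+change(14)=1+2=3, 1+change(10)=1+2=3) = 3
change(22) = min(1+change(21)=1+3=4, 1+change(19)=1+3=4, 1+change(16)=1+3=4, 1+change(15)=1+3=4, 1+change(11)=1+1=2) = 2
change(23) = min(1+change(22)=1+2=3, 1+change(20)=1+3=4, 1+change(17)=1+2=3, 1+change(16)=1+3=4, 1+change(12)=1+2=3) = 3
change(24) = min(1+change(23)=1+3=4, 1+change(21)=1+3=4, 1+change(18)=1+2=3, 1+change(17)=1+2=3, 1+change(13)=1+2=3) = 3
change(25) = min(1+change(24)=1+3=4, 1+change(22)=1+2=3, 1+change(19)=1+3=4, 1+change(18)=1+2=3, 1+change(14)=1+2=3) = 3
change(26) = min(1+change(25)=1+3=4, 1+change(23)=1+3=4, 1+change(20)=1+3=4, 1+change(19)=1+3=4, 1+change(15)=1+3=4) = 4
change(27) = min(1+change(26)=1+4=5, 1+change(24)=1+3=4, 1+change(21)=1+3=4, 1+change(20)=1+3=4, 1+change(16)=1+3=4) = 4
change(28) = min(1+change(27)=1+4=5, 1+change(25)=1+3=4, 1+change(22)=1+2=3, 1+change(21)=1+3=4, 1+change(17)=1+2=3) = 3
change(29) = min(1+change(28)=1+3=4, 1+change(26)=1+4=5, 1+change(23)=1+3=4, 1+change(22)=1+2=3, 1+change(18)=1+2=3) = 3
change(30) = min(1+change(29)=1+3=4, 1+change(27)=1+4=5, 1+change(24)=1+3=4, 1+change(23)=1+3=4, 1+change(19)=1+3=4) = 4
change(31) = min(1+change(30)=1+4=5, 1+change(28)=1+3=4, 1+change(25)=1+3=4, 1+change(24)=1+3=4, 1+change(20)=1+3=4) = 4
change(32) = min(1+change(31)=1+4=5, 1+change(29)=1+3=4, 1+change(26)=1+4=5, 1+change(25)=1+3=4, 1+change(21)=1+3=4) = 4

4


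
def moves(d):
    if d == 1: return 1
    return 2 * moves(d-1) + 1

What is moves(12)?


moves(12) = 2 * moves(11) + 1
moves(11) = 2 * moves(10) + 1
moves(10) = 2 * moves(9) + 1
moves(9) = 2 * moves(8) + 1
moves(8) = 2 * moves(7) + 1
moves(7) = 2 * moves(6) + 1
moves(6) = 2 * moves(5) + 1
moves(5) = 2 * moves(4) + 1
moves(4) = 2 * moves(3) + 1
moves(3) = 2 * moves(2) + 1
moves(2) = 2 * moves(1) + 1
moves(1) = 1  (base case)
moves(2) = 2 * 1 + 1 = 3
moves(3) = 2 * 3 + 1 = 7
moves(4) = 2 * 7 + 1 = 15
moves(5) = 2 * 15 + 1 = 31
moves(6) = 2 * 31 + 1 = 63
moves(7) = 2 * 63 + 1 = 127
moves(8) = 2 * 127 + 1 = 255
moves(9) = 2 * 255 + 1 = 511
moves(10) = 2 * 511 + 1 = 1023
moves(11) = 2 * 1023 + 1 = 2047
moves(12) = 2 * 2047 + 1 = 4095

4095


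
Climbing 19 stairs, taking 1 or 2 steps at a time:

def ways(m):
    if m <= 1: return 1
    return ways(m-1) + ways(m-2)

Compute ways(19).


Building up from base cases:
ways(0) = 1
ways(1) = 1
ways(2) = ways(1) + ways(0) = 1 + 1 = 2
ways(3) = ways(2) + ways(1) = 2 + 1 = 3
ways(4) = ways(3) + ways(2) = 3 + 2 = 5
ways(5) = ways(4) + ways(3) = 5 + 3 = 8
ways(6) = ways(5) + ways(4) = 8 + 5 = 13
ways(7) = ways(6) + ways(5) = 13 + 8 = 21
ways(8) = ways(7) + ways(6) = 21 + 13 = 34
ways(9) = ways(8) + ways(7) = 34 + 21 = 55
ways(10) = ways(9) + ways(8) = 55 + 34 = 89
ways(11) = ways(10) + ways(9) = 89 + 55 = 144
ways(12) = ways(11) + ways(10) = 144 + 89 = 233
ways(13) = ways(12) + ways(11) = 233 + 144 = 377
ways(14) = ways(13) + ways(12) = 377 + 233 = 610
ways(15) = ways(14) + ways(13) = 610 + 377 = 987
ways(16) = ways(15) + ways(14) = 987 + 610 = 1597
ways(17) = ways(16) + ways(15) = 1597 + 987 = 2584
ways(18) = ways(17) + ways(16) = 2584 + 1597 = 4181
ways(19) = ways(18) + ways(17) = 4181 + 2584 = 6765

6765


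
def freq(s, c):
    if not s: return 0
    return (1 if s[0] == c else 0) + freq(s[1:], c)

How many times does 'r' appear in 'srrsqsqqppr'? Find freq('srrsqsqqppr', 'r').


s[0]='s' != 'r' -> 0
s[0]='r' == 'r' -> 1
s[0]='r' == 'r' -> 1
s[0]='s' != 'r' -> 0
s[0]='q' != 'r' -> 0
s[0]='s' != 'r' -> 0
s[0]='q' != 'r' -> 0
s[0]='q' != 'r' -> 0
s[0]='p' != 'r' -> 0
s[0]='p' != 'r' -> 0
s[0]='r' == 'r' -> 1
Sum: 0 + 1 + 1 + 0 + 0 + 0 + 0 + 0 + 0 + 0 + 1 = 3

3


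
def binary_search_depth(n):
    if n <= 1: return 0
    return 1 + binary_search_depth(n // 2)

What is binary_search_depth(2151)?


2151 / 2 = 1075
1075 / 2 = 537
537 / 2 = 268
268 / 2 = 134
134 / 2 = 67
67 / 2 = 33
33 / 2 = 16
16 / 2 = 8
8 / 2 = 4
4 / 2 = 2
2 / 2 = 1
Reached 1 after 11 halvings

11


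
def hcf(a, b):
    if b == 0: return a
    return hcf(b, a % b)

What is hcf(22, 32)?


hcf(22, 32) = hcf(32, 22)
hcf(32, 22) = hcf(22, 10)
hcf(22, 10) = hcf(10, 2)
hcf(10, 2) = hcf(2, 0)
hcf(2, 0) = 2  (base case)

2


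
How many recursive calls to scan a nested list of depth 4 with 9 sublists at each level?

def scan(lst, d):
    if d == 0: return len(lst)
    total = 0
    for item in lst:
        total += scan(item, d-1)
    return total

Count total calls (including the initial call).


At depth 0 (root): 1 call
At depth 1: each of 1 parents calls scan on 9 children = 9 calls
At depth 2: each of 9 parents calls scan on 9 children = 81 calls
At depth 3: each of 81 parents calls scan on 9 children = 729 calls
At depth 4: each of 729 parents calls scan on 9 children = 6561 calls
Total: 1 + 9 + 81 + 729 + 6561 = 7381

7381


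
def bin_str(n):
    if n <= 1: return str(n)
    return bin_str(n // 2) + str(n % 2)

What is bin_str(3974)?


bin_str(3974) = bin_str(1987) + '0'
bin_str(1987) = bin_str(993) + '1'
bin_str(993) = bin_str(496) + '1'
bin_str(496) = bin_str(248) + '0'
bin_str(248) = bin_str(124) + '0'
bin_str(124) = bin_str(62) + '0'
bin_str(62) = bin_str(31) + '0'
bin_str(31) = bin_str(15) + '1'
bin_str(15) = bin_str(7) + '1'
bin_str(7) = bin_str(3) + '1'
bin_str(3) = bin_str(1) + '1'
bin_str(1) = '1'  (base case)
Concatenating: '1' + '1' + '1' + '1' + '1' + '0' + '0' + '0' + '0' + '1' + '1' + '0' = '111110000110'

111110000110


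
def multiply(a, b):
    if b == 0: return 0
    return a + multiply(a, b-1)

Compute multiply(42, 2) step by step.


multiply(42, 2) = 42 + multiply(42, 1)
multiply(42, 1) = 42 + multiply(42, 0)
multiply(42, 0) = 0  (base case)
Total: 42 + 42 + 0 = 84

84


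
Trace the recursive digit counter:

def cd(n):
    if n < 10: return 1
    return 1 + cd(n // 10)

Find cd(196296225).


cd(196296225) = 1 + cd(19629622)
cd(19629622) = 1 + cd(1962962)
cd(1962962) = 1 + cd(196296)
cd(196296) = 1 + cd(19629)
cd(19629) = 1 + cd(1962)
cd(1962) = 1 + cd(196)
cd(196) = 1 + cd(19)
cd(19) = 1 + cd(1)
cd(1) = 1  (base case: 1 < 10)
Unwinding: 1 + 1 + 1 + 1 + 1 + 1 + 1 + 1 + 1 = 9

9


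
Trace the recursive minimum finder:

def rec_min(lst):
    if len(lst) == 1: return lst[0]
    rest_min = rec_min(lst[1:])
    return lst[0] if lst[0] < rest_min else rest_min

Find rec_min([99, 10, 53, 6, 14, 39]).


rec_min([99, 10, 53, 6, 14, 39]): compare 99 with rec_min([10, 53, 6, 14, 39])
rec_min([10, 53, 6, 14, 39]): compare 10 with rec_min([53, 6, 14, 39])
rec_min([53, 6, 14, 39]): compare 53 with rec_min([6, 14, 39])
rec_min([6, 14, 39]): compare 6 with rec_min([14, 39])
rec_min([14, 39]): compare 14 with rec_min([39])
rec_min([39]) = 39  (base case)
Compare 14 with 39 -> 14
Compare 6 with 14 -> 6
Compare 53 with 6 -> 6
Compare 10 with 6 -> 6
Compare 99 with 6 -> 6

6


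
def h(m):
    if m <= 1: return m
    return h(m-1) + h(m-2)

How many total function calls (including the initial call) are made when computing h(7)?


Let C(n) = total calls for h(n)
C(0) = 1, C(1) = 1
C(2) = 1 + C(1) + C(0) = 1 + 1 + 1 = 3
C(3) = 1 + C(2) + C(1) = 1 + 3 + 1 = 5
C(4) = 1 + C(3) + C(2) = 1 + 5 + 3 = 9
C(5) = 1 + C(4) + C(3) = 1 + 9 + 5 = 15
C(6) = 1 + C(5) + C(4) = 1 + 15 + 9 = 25
C(7) = 1 + C(6) + C(5) = 1 + 25 + 15 = 41

41


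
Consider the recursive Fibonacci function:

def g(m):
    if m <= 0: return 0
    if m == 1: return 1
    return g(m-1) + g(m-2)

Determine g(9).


Computing g(9) bottom-up:
g(0) = 0
g(1) = 1
g(2) = g(1) + g(0) = 1 + 0 = 1
g(3) = g(2) + g(1) = 1 + 1 = 2
g(4) = g(3) + g(2) = 2 + 1 = 3
g(5) = g(4) + g(3) = 3 + 2 = 5
g(6) = g(5) + g(4) = 5 + 3 = 8
g(7) = g(6) + g(5) = 8 + 5 = 13
g(8) = g(7) + g(6) = 13 + 8 = 21
g(9) = g(8) + g(7) = 21 + 13 = 34

34


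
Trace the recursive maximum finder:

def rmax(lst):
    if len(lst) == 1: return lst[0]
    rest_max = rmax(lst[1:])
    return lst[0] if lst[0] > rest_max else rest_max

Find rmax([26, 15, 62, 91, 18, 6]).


rmax([26, 15, 62, 91, 18, 6]): compare 26 with rmax([15, 62, 91, 18, 6])
rmax([15, 62, 91, 18, 6]): compare 15 with rmax([62, 91, 18, 6])
rmax([62, 91, 18, 6]): compare 62 with rmax([91, 18, 6])
rmax([91, 18, 6]): compare 91 with rmax([18, 6])
rmax([18, 6]): compare 18 with rmax([6])
rmax([6]) = 6  (base case)
Compare 18 with 6 -> 18
Compare 91 with 18 -> 91
Compare 62 with 91 -> 91
Compare 15 with 91 -> 91
Compare 26 with 91 -> 91

91


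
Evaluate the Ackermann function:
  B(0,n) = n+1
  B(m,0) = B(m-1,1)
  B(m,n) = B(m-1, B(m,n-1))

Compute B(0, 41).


B(0, 41) = 42
Result: B(0, 41) = 42

42


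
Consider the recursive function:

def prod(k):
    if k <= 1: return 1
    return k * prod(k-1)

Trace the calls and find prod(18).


prod(18)
= 18 * prod(17)
= 18 * 17 * prod(16)
= 18 * 17 * 16 * prod(15)
= 18 * 17 * 16 * 15 * prod(14)
= 18 * 17 * 16 * 15 * 14 * prod(13)
= 18 * 17 * 16 * 15 * 14 * 13 * prod(12)
= 18 * 17 * 16 * 15 * 14 * 13 * 12 * prod(11)
= 18 * 17 * 16 * 15 * 14 * 13 * 12 * 11 * prod(10)
= 18 * 17 * 16 * 15 * 14 * 13 * 12 * 11 * 10 * prod(9)
= 18 * 17 * 16 * 15 * 14 * 13 * 12 * 11 * 10 * 9 * prod(8)
= 18 * 17 * 16 * 15 * 14 * 13 * 12 * 11 * 10 * 9 * 8 * prod(7)
= 18 * 17 * 16 * 15 * 14 * 13 * 12 * 11 * 10 * 9 * 8 * 7 * prod(6)
= 18 * 17 * 16 * 15 * 14 * 13 * 12 * 11 * 10 * 9 * 8 * 7 * 6 * prod(5)
= 18 * 17 * 16 * 15 * 14 * 13 * 12 * 11 * 10 * 9 * 8 * 7 * 6 * 5 * prod(4)
= 18 * 17 * 16 * 15 * 14 * 13 * 12 * 11 * 10 * 9 * 8 * 7 * 6 * 5 * 4 * prod(3)
= 18 * 17 * 16 * 15 * 14 * 13 * 12 * 11 * 10 * 9 * 8 * 7 * 6 * 5 * 4 * 3 * prod(2)
= 18 * 17 * 16 * 15 * 14 * 13 * 12 * 11 * 10 * 9 * 8 * 7 * 6 * 5 * 4 * 3 * 2 * prod(1)
= 18 * 17 * 16 * 15 * 14 * 13 * 12 * 11 * 10 * 9 * 8 * 7 * 6 * 5 * 4 * 3 * 2 * 1
= 6402373705728000

6402373705728000


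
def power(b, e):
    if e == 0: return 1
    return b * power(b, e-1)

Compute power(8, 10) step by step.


power(8, 10)
= 8 * power(8, 9)
= 8 * 8 * power(8, 8)
= 8 * 8 * 8 * power(8, 7)
= 8 * 8 * 8 * 8 * power(8, 6)
= 8 * 8 * 8 * 8 * 8 * power(8, 5)
= 8 * 8 * 8 * 8 * 8 * 8 * power(8, 4)
= 8 * 8 * 8 * 8 * 8 * 8 * 8 * power(8, 3)
= 8 * 8 * 8 * 8 * 8 * 8 * 8 * 8 * power(8, 2)
= 8 * 8 * 8 * 8 * 8 * 8 * 8 * 8 * 8 * power(8, 1)
= 8 * 8 * 8 * 8 * 8 * 8 * 8 * 8 * 8 * 8 * power(8, 0)
= 8 * 8 * 8 * 8 * 8 * 8 * 8 * 8 * 8 * 8 * 1
= 1073741824

1073741824


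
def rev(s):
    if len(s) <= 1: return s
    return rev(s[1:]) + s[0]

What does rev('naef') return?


rev('naef') = rev('aef') + 'n'
rev('aef') = rev('ef') + 'a'
rev('ef') = rev('f') + 'e'
rev('f') = 'f'  (base case)
Concatenating: 'f' + 'e' + 'a' + 'n' = 'fean'

fean


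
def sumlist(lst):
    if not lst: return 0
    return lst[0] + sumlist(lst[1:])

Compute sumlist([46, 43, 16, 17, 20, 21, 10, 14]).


sumlist([46, 43, 16, 17, 20, 21, 10, 14]) = 46 + sumlist([43, 16, 17, 20, 21, 10, 14])
sumlist([43, 16, 17, 20, 21, 10, 14]) = 43 + sumlist([16, 17, 20, 21, 10, 14])
sumlist([16, 17, 20, 21, 10, 14]) = 16 + sumlist([17, 20, 21, 10, 14])
sumlist([17, 20, 21, 10, 14]) = 17 + sumlist([20, 21, 10, 14])
sumlist([20, 21, 10, 14]) = 20 + sumlist([21, 10, 14])
sumlist([21, 10, 14]) = 21 + sumlist([10, 14])
sumlist([10, 14]) = 10 + sumlist([14])
sumlist([14]) = 14 + sumlist([])
sumlist([]) = 0  (base case)
Total: 46 + 43 + 16 + 17 + 20 + 21 + 10 + 14 + 0 = 187

187


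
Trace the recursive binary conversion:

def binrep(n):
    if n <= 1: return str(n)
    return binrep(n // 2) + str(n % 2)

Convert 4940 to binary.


binrep(4940) = binrep(2470) + '0'
binrep(2470) = binrep(1235) + '0'
binrep(1235) = binrep(617) + '1'
binrep(617) = binrep(308) + '1'
binrep(308) = binrep(154) + '0'
binrep(154) = binrep(77) + '0'
binrep(77) = binrep(38) + '1'
binrep(38) = binrep(19) + '0'
binrep(19) = binrep(9) + '1'
binrep(9) = binrep(4) + '1'
binrep(4) = binrep(2) + '0'
binrep(2) = binrep(1) + '0'
binrep(1) = '1'  (base case)
Concatenating: '1' + '0' + '0' + '1' + '1' + '0' + '1' + '0' + '0' + '1' + '1' + '0' + '0' = '1001101001100'

1001101001100


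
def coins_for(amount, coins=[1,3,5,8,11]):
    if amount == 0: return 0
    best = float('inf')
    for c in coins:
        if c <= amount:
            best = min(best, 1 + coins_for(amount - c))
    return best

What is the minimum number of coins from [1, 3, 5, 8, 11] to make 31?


Building up with DP:
coins_for(0) = 0
coins_for(1) = min(1+coins_for(0)=1+0=1) = 1
coins_for(2) = min(1+coins_for(1)=1+1=2) = 2
coins_for(3) = min(1+coins_for(2)=1+2=3, 1+coins_for(0)=1+0=1) = 1
coins_for(4) = min(1+coins_for(3)=1+1=2, 1+coins_for(1)=1+1=2) = 2
coins_for(5) = min(1+coins_for(4)=1+2=3, 1+coins_for(2)=1+2=3, 1+coins_for(0)=1+0=1) = 1
coins_for(6) = min(1+coins_for(5)=1+1=2, 1+coins_for(3)=1+1=2, 1+coins_for(1)=1+1=2) = 2
coins_for(7) = min(1+coins_for(6)=1+2=3, 1+coins_for(4)=1+2=3, 1+coins_for(2)=1+2=3) = 3
coins_for(8) = min(1+coins_for(7)=1+3=4, 1+coins_for(5)=1+1=2, 1+coins_for(3)=1+1=2, 1+coins_for(0)=1+0=1) = 1
coins_for(9) = min(1+coins_for(8)=1+1=2, 1+coins_for(6)=1+2=3, 1+coins_for(4)=1+2=3, 1+coins_for(1)=1+1=2) = 2
coins_for(10) = min(1+coins_for(9)=1+2=3, 1+coins_for(7)=1+3=4, 1+coins_for(5)=1+1=2, 1+coins_for(2)=1+2=3) = 2
coins_for(11) = min(1+coins_for(10)=1+2=3, 1+coins_for(8)=1+1=2, 1+coins_for(6)=1+2=3, 1+coins_for(3)=1+1=2, 1+coins_for(0)=1+0=1) = 1
coins_for(12) = min(1+coins_for(11)=1+1=2, 1+coins_for(9)=1+2=3, 1+coins_for(7)=1+3=4, 1+coins_for(4)=1+2=3, 1+coins_for(1)=1+1=2) = 2
coins_for(13) = min(1+coins_for(12)=1+2=3, 1+coins_for(10)=1+2=3, 1+coins_for(8)=1+1=2, 1+coins_for(5)=1+1=2, 1+coins_for(2)=1+2=3) = 2
coins_for(14) = min(1+coins_for(13)=1+2=3, 1+coins_for(11)=1+1=2, 1+coins_for(9)=1+2=3, 1+coins_for(6)=1+2=3, 1+coins_for(3)=1+1=2) = 2
coins_for(15) = min(1+coins_for(14)=1+2=3, 1+coins_for(12)=1+2=3, 1+coins_for(10)=1+2=3, 1+coins_for(7)=1+3=4, 1+coins_for(4)=1+2=3) = 3
coins_for(16) = min(1+coins_for(15)=1+3=4, 1+coins_for(13)=1+2=3, 1+coins_for(11)=1+1=2, 1+coins_for(8)=1+1=2, 1+coins_for(5)=1+1=2) = 2
coins_for(17) = min(1+coins_for(16)=1+2=3, 1+coins_for(14)=1+2=3, 1+coins_for(12)=1+2=3, 1+coins_for(9)=1+2=3, 1+coins_for(6)=1+2=3) = 3
coins_for(18) = min(1+coins_for(17)=1+3=4, 1+coins_for(15)=1+3=4, 1+coins_for(13)=1+2=3, 1+coins_for(10)=1+2=3, 1+coins_for(7)=1+3=4) = 3
coins_for(19) = min(1+coins_for(18)=1+3=4, 1+coins_for(16)=1+2=3, 1+coins_for(14)=1+2=3, 1+coins_for(11)=1+1=2, 1+coins_for(8)=1+1=2) = 2
coins_for(20) = min(1+coins_for(19)=1+2=3, 1+coins_for(17)=1+3=4, 1+coins_for(15)=1+3=4, 1+coins_for(12)=1+2=3, 1+coins_for(9)=1+2=3) = 3
coins_for(21) = min(1+coins_for(20)=1+3=4, 1+coins_for(18)=1+3=4, 1+coins_for(16)=1+2=3, 1+coins_for(13)=1+2=3, 1+coins_for(10)=1+2=3) = 3
coins_for(22) = min(1+coins_for(21)=1+3=4, 1+coins_for(19)=1+2=3, 1+coins_for(17)=1+3=4, 1+coins_for(14)=1+2=3, 1+coins_for(11)=1+1=2) = 2
coins_for(23) = min(1+coins_for(22)=1+2=3, 1+coins_for(20)=1+3=4, 1+coins_for(18)=1+3=4, 1+coins_for(15)=1+3=4, 1+coins_for(12)=1+2=3) = 3
coins_for(24) = min(1+coins_for(23)=1+3=4, 1+coins_for(21)=1+3=4, 1+coins_for(19)=1+2=3, 1+coins_for(16)=1+2=3, 1+coins_for(13)=1+2=3) = 3
coins_for(25) = min(1+coins_for(24)=1+3=4, 1+coins_for(22)=1+2=3, 1+coins_for(20)=1+3=4, 1+coins_for(17)=1+3=4, 1+coins_for(14)=1+2=3) = 3
coins_for(26) = min(1+coins_for(25)=1+3=4, 1+coins_for(23)=1+3=4, 1+coins_for(21)=1+3=4, 1+coins_for(18)=1+3=4, 1+coins_for(15)=1+3=4) = 4
coins_for(27) = min(1+coins_for(26)=1+4=5, 1+coins_for(24)=1+3=4, 1+coins_for(22)=1+2=3, 1+coins_for(19)=1+2=3, 1+coins_for(16)=1+2=3) = 3
coins_for(28) = min(1+coins_for(27)=1+3=4, 1+coins_for(25)=1+3=4, 1+coins_for(23)=1+3=4, 1+coins_for(20)=1+3=4, 1+coins_for(17)=1+3=4) = 4
coins_for(29) = min(1+coins_for(28)=1+4=5, 1+coins_for(26)=1+4=5, 1+coins_for(24)=1+3=4, 1+coins_for(21)=1+3=4, 1+coins_for(18)=1+3=4) = 4
coins_for(30) = min(1+coins_for(29)=1+4=5, 1+coins_for(27)=1+3=4, 1+coins_for(25)=1+3=4, 1+coins_for(22)=1+2=3, 1+coins_for(19)=1+2=3) = 3
coins_for(31) = min(1+coins_for(30)=1+3=4, 1+coins_for(28)=1+4=5, 1+coins_for(26)=1+4=5, 1+coins_for(23)=1+3=4, 1+coins_for(20)=1+3=4) = 4

4


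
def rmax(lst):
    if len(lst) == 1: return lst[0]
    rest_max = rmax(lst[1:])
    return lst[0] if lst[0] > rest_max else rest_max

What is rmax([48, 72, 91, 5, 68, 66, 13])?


rmax([48, 72, 91, 5, 68, 66, 13]): compare 48 with rmax([72, 91, 5, 68, 66, 13])
rmax([72, 91, 5, 68, 66, 13]): compare 72 with rmax([91, 5, 68, 66, 13])
rmax([91, 5, 68, 66, 13]): compare 91 with rmax([5, 68, 66, 13])
rmax([5, 68, 66, 13]): compare 5 with rmax([68, 66, 13])
rmax([68, 66, 13]): compare 68 with rmax([66, 13])
rmax([66, 13]): compare 66 with rmax([13])
rmax([13]) = 13  (base case)
Compare 66 with 13 -> 66
Compare 68 with 66 -> 68
Compare 5 with 68 -> 68
Compare 91 with 68 -> 91
Compare 72 with 91 -> 91
Compare 48 with 91 -> 91

91


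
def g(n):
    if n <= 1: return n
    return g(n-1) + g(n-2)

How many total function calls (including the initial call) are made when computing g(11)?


Let C(n) = total calls for g(n)
C(0) = 1, C(1) = 1
C(2) = 1 + C(1) + C(0) = 1 + 1 + 1 = 3
C(3) = 1 + C(2) + C(1) = 1 + 3 + 1 = 5
C(4) = 1 + C(3) + C(2) = 1 + 5 + 3 = 9
C(5) = 1 + C(4) + C(3) = 1 + 9 + 5 = 15
C(6) = 1 + C(5) + C(4) = 1 + 15 + 9 = 25
C(7) = 1 + C(6) + C(5) = 1 + 25 + 15 = 41
C(8) = 1 + C(7) + C(6) = 1 + 41 + 25 = 67
C(9) = 1 + C(8) + C(7) = 1 + 67 + 41 = 109
C(10) = 1 + C(9) + C(8) = 1 + 109 + 67 = 177
C(11) = 1 + C(10) + C(9) = 1 + 177 + 109 = 287

287


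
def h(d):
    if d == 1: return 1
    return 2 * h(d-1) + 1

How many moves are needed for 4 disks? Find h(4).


h(4) = 2 * h(3) + 1
h(3) = 2 * h(2) + 1
h(2) = 2 * h(1) + 1
h(1) = 1  (base case)
h(2) = 2 * 1 + 1 = 3
h(3) = 2 * 3 + 1 = 7
h(4) = 2 * 7 + 1 = 15

15


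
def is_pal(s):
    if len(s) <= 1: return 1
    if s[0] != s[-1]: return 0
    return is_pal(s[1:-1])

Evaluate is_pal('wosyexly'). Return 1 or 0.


is_pal('wosyexly'): s[0]='w' != s[-1]='y' -> return 0
Result: 0 (not a palindrome)

0


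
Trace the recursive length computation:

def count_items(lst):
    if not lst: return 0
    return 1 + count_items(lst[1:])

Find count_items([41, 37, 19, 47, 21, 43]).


count_items([41, 37, 19, 47, 21, 43]) = 1 + count_items([37, 19, 47, 21, 43])
count_items([37, 19, 47, 21, 43]) = 1 + count_items([19, 47, 21, 43])
count_items([19, 47, 21, 43]) = 1 + count_items([47, 21, 43])
count_items([47, 21, 43]) = 1 + count_items([21, 43])
count_items([21, 43]) = 1 + count_items([43])
count_items([43]) = 1 + count_items([])
count_items([]) = 0  (base case)
Unwinding: 1 + 1 + 1 + 1 + 1 + 1 + 0 = 6

6


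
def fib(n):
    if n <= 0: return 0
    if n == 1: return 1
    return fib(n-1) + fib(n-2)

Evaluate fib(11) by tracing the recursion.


Computing fib(11) bottom-up:
fib(0) = 0
fib(1) = 1
fib(2) = fib(1) + fib(0) = 1 + 0 = 1
fib(3) = fib(2) + fib(1) = 1 + 1 = 2
fib(4) = fib(3) + fib(2) = 2 + 1 = 3
fib(5) = fib(4) + fib(3) = 3 + 2 = 5
fib(6) = fib(5) + fib(4) = 5 + 3 = 8
fib(7) = fib(6) + fib(5) = 8 + 5 = 13
fib(8) = fib(7) + fib(6) = 13 + 8 = 21
fib(9) = fib(8) + fib(7) = 21 + 13 = 34
fib(10) = fib(9) + fib(8) = 34 + 21 = 55
fib(11) = fib(10) + fib(9) = 55 + 34 = 89

89


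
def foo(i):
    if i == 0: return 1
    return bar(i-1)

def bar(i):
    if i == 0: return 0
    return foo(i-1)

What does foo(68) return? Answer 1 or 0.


foo(68) = bar(67)
bar(67) = foo(66)
foo(66) = bar(65)
bar(65) = foo(64)
foo(64) = bar(63)
bar(63) = foo(62)
foo(62) = bar(61)
bar(61) = foo(60)
foo(60) = bar(59)
bar(59) = foo(58)
foo(58) = bar(57)
bar(57) = foo(56)
foo(56) = bar(55)
bar(55) = foo(54)
foo(54) = bar(53)
bar(53) = foo(52)
foo(52) = bar(51)
bar(51) = foo(50)
foo(50) = bar(49)
bar(49) = foo(48)
foo(48) = bar(47)
bar(47) = foo(46)
foo(46) = bar(45)
bar(45) = foo(44)
foo(44) = bar(43)
bar(43) = foo(42)
foo(42) = bar(41)
bar(41) = foo(40)
foo(40) = bar(39)
bar(39) = foo(38)
foo(38) = bar(37)
bar(37) = foo(36)
foo(36) = bar(35)
bar(35) = foo(34)
foo(34) = bar(33)
bar(33) = foo(32)
foo(32) = bar(31)
bar(31) = foo(30)
foo(30) = bar(29)
bar(29) = foo(28)
foo(28) = bar(27)
bar(27) = foo(26)
foo(26) = bar(25)
bar(25) = foo(24)
foo(24) = bar(23)
bar(23) = foo(22)
foo(22) = bar(21)
bar(21) = foo(20)
foo(20) = bar(19)
bar(19) = foo(18)
foo(18) = bar(17)
bar(17) = foo(16)
foo(16) = bar(15)
bar(15) = foo(14)
foo(14) = bar(13)
bar(13) = foo(12)
foo(12) = bar(11)
bar(11) = foo(10)
foo(10) = bar(9)
bar(9) = foo(8)
foo(8) = bar(7)
bar(7) = foo(6)
foo(6) = bar(5)
bar(5) = foo(4)
foo(4) = bar(3)
bar(3) = foo(2)
foo(2) = bar(1)
bar(1) = foo(0)
foo(0) = 1  (base case)
Result: 1

1


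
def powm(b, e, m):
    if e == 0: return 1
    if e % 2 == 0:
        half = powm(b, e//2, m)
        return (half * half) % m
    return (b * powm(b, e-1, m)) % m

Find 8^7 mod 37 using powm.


powm(8, 7, 37): e is odd, compute powm(8, 6, 37)
  powm(8, 6, 37): e is even, compute powm(8, 3, 37)
    powm(8, 3, 37): e is odd, compute powm(8, 2, 37)
      powm(8, 2, 37): e is even, compute powm(8, 1, 37)
        powm(8, 1, 37): e is odd, compute powm(8, 0, 37)
          powm(8, 0, 37) = 1
        (8 * 1) % 37 = 8
      half=8, (8*8) % 37 = 27
    (8 * 27) % 37 = 31
  half=31, (31*31) % 37 = 36
(8 * 36) % 37 = 29

29


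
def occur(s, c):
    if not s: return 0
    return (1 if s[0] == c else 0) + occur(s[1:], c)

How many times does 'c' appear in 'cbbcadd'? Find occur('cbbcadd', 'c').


s[0]='c' == 'c' -> 1
s[0]='b' != 'c' -> 0
s[0]='b' != 'c' -> 0
s[0]='c' == 'c' -> 1
s[0]='a' != 'c' -> 0
s[0]='d' != 'c' -> 0
s[0]='d' != 'c' -> 0
Sum: 1 + 0 + 0 + 1 + 0 + 0 + 0 = 2

2


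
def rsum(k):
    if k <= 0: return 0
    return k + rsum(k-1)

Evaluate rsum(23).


rsum(23)
= 23 + 22 + 21 + 20 + 19 + 18 + 17 + 16 + 15 + 14 + 13 + 12 + 11 + 10 + 9 + 8 + 7 + 6 + 5 + 4 + 3 + 2 + 1 + rsum(0)
= 23 + 22 + 21 + 20 + 19 + 18 + 17 + 16 + 15 + 14 + 13 + 12 + 11 + 10 + 9 + 8 + 7 + 6 + 5 + 4 + 3 + 2 + 1 + 0
= 276

276


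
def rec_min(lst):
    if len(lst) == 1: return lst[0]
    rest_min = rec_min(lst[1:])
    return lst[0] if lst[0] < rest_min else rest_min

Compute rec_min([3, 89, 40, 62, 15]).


rec_min([3, 89, 40, 62, 15]): compare 3 with rec_min([89, 40, 62, 15])
rec_min([89, 40, 62, 15]): compare 89 with rec_min([40, 62, 15])
rec_min([40, 62, 15]): compare 40 with rec_min([62, 15])
rec_min([62, 15]): compare 62 with rec_min([15])
rec_min([15]) = 15  (base case)
Compare 62 with 15 -> 15
Compare 40 with 15 -> 15
Compare 89 with 15 -> 15
Compare 3 with 15 -> 3

3


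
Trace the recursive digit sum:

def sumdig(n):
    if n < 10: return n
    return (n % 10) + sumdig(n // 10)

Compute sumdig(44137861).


sumdig(44137861) = 1 + sumdig(4413786)
sumdig(4413786) = 6 + sumdig(441378)
sumdig(441378) = 8 + sumdig(44137)
sumdig(44137) = 7 + sumdig(4413)
sumdig(4413) = 3 + sumdig(441)
sumdig(441) = 1 + sumdig(44)
sumdig(44) = 4 + sumdig(4)
sumdig(4) = 4  (base case)
Total: 1 + 6 + 8 + 7 + 3 + 1 + 4 + 4 = 34

34


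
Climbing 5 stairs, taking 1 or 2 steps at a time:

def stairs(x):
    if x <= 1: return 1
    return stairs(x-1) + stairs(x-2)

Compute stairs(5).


Building up from base cases:
stairs(0) = 1
stairs(1) = 1
stairs(2) = stairs(1) + stairs(0) = 1 + 1 = 2
stairs(3) = stairs(2) + stairs(1) = 2 + 1 = 3
stairs(4) = stairs(3) + stairs(2) = 3 + 2 = 5
stairs(5) = stairs(4) + stairs(3) = 5 + 3 = 8

8


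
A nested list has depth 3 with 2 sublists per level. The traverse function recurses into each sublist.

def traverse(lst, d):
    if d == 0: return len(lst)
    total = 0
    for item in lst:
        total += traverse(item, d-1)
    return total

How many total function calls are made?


At depth 0 (root): 1 call
At depth 1: each of 1 parents calls traverse on 2 children = 2 calls
At depth 2: each of 2 parents calls traverse on 2 children = 4 calls
At depth 3: each of 4 parents calls traverse on 2 children = 8 calls
Total: 1 + 2 + 4 + 8 = 15

15


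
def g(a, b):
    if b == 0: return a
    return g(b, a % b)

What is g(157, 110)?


g(157, 110) = g(110, 47)
g(110, 47) = g(47, 16)
g(47, 16) = g(16, 15)
g(16, 15) = g(15, 1)
g(15, 1) = g(1, 0)
g(1, 0) = 1  (base case)

1


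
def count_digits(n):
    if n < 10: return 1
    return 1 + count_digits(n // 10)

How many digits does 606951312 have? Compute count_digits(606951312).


count_digits(606951312) = 1 + count_digits(60695131)
count_digits(60695131) = 1 + count_digits(6069513)
count_digits(6069513) = 1 + count_digits(606951)
count_digits(606951) = 1 + count_digits(60695)
count_digits(60695) = 1 + count_digits(6069)
count_digits(6069) = 1 + count_digits(606)
count_digits(606) = 1 + count_digits(60)
count_digits(60) = 1 + count_digits(6)
count_digits(6) = 1  (base case: 6 < 10)
Unwinding: 1 + 1 + 1 + 1 + 1 + 1 + 1 + 1 + 1 = 9

9
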